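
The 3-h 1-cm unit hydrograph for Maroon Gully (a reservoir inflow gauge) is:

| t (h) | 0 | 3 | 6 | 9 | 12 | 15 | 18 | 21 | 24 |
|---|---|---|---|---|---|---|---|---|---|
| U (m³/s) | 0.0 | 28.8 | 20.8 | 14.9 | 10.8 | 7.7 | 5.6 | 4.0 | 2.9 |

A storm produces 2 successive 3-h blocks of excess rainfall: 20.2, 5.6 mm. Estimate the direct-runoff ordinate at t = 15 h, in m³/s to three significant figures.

By discrete convolution, Q_j = Σ (P_i / 10 mm) · U_{j−i}.
At t = 15 h (j=5): Q = (20.2/10)·7.7 + (5.6/10)·10.8 = 21.6 m³/s.

Q ≈ 21.6 m³/s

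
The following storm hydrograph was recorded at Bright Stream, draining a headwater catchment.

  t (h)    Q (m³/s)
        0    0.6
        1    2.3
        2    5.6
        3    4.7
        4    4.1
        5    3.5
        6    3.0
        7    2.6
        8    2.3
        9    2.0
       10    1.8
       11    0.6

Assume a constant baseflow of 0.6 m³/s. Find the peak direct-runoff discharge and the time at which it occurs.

Subtracting baseflow gives direct-runoff ordinates: 0.0, 1.7, 5.0, 4.1, 3.5, 2.9, 2.4, 2.0, 1.7, 1.4, 1.2, 0.0 m³/s.
The maximum is 5.0 m³/s, occurring at the reading for t = 2 h.

Q_p = 5.0 m³/s at t = 2 h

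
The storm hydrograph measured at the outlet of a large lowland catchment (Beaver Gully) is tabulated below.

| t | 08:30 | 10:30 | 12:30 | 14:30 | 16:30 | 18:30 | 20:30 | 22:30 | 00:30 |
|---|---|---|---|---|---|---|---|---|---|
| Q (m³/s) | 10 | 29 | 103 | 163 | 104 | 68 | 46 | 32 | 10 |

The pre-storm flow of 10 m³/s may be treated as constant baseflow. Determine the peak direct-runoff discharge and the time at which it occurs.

Subtracting baseflow gives direct-runoff ordinates: 0.0, 19.0, 93.0, 153.0, 94.0, 58.0, 36.0, 22.0, 0.0 m³/s.
The maximum is 153.0 m³/s, occurring at the reading for t = 14:30.

Q_p = 153.0 m³/s at t = 14:30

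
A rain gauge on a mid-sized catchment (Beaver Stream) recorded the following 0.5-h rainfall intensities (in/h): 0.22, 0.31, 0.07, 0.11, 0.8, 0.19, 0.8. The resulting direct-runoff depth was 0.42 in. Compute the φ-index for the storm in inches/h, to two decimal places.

Only the 2 blocks with intensity above φ contribute runoff: 0.8, 0.8 in/h.
Σ(I−φ)·Δt = d  ⇒  (0.8+0.8 − 2φ)·0.5 = 0.42
φ = (1.600 − 0.42/0.5) / 2 = 0.38 in/h.

φ ≈ 0.38 in/h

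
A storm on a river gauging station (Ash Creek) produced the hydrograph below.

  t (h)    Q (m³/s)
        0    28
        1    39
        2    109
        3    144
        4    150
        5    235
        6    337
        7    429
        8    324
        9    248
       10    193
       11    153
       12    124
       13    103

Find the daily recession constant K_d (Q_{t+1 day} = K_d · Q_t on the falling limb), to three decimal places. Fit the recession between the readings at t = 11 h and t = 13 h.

Between t = 11 h and t = 13 h the flow falls from 153 to 103 m³/s over 2×1 h = 2 h.
Per-interval ratio K = (103/153)^(1/2) = 0.8205; K_d = K^(24/1) = 0.009.

K_d ≈ 0.009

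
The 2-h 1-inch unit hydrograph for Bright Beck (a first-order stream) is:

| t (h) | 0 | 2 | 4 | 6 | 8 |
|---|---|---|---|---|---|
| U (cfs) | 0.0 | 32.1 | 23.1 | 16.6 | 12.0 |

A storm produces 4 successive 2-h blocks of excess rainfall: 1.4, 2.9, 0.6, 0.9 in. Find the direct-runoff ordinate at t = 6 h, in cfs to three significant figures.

By discrete convolution, Q_j = Σ (P_i / 1 in) · U_{j−i}.
At t = 6 h (j=3): Q = (1.4/1)·16.6 + (2.9/1)·23.1 + (0.6/1)·32.1 + (0.9/1)·0.0 = 109 cfs.

Q ≈ 109 cfs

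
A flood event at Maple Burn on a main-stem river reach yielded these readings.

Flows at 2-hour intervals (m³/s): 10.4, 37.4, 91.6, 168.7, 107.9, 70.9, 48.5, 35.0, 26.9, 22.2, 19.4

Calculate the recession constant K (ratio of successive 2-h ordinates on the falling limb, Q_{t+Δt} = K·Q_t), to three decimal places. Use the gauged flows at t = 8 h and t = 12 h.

K ≈ 0.670

Using the recession-limb readings at t = 8 h and t = 12 h: Q falls from 107.9 to 48.5 m³/s over 2 intervals.
K = (Q₂/Q₁)^(1/2) = (48.5/107.9)^(1/2) = 0.670.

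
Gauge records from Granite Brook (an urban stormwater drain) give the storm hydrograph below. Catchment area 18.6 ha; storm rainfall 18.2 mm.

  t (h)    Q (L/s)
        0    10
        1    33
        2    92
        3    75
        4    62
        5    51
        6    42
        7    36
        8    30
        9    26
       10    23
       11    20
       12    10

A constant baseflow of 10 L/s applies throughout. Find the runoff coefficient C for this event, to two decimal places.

ΣQ_DR = 380.0 L/s; V = ΣQ_DR·Δt = 1.368 × 10^6 L.
Runoff depth d = V / A = 7.355 mm.
C = d / P = 7.355 / 18.2 = 0.40.

C ≈ 0.40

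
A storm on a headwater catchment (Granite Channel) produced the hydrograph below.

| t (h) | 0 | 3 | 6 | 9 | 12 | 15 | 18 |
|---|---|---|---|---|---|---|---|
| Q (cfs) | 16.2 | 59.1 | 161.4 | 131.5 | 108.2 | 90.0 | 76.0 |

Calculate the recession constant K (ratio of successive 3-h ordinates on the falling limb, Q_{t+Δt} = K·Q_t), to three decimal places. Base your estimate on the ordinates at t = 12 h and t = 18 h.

K ≈ 0.838

Using the recession-limb readings at t = 12 h and t = 18 h: Q falls from 108.2 to 76.0 cfs over 2 intervals.
K = (Q₂/Q₁)^(1/2) = (76.0/108.2)^(1/2) = 0.838.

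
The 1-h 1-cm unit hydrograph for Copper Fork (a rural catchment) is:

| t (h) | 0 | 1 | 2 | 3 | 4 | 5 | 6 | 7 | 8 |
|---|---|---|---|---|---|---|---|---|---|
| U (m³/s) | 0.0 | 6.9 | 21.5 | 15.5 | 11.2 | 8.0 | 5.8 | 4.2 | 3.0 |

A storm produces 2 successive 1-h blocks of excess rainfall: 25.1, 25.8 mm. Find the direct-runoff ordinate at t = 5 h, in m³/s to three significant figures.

By discrete convolution, Q_j = Σ (P_i / 10 mm) · U_{j−i}.
At t = 5 h (j=5): Q = (25.1/10)·8.0 + (25.8/10)·11.2 = 49.0 m³/s.

Q ≈ 49.0 m³/s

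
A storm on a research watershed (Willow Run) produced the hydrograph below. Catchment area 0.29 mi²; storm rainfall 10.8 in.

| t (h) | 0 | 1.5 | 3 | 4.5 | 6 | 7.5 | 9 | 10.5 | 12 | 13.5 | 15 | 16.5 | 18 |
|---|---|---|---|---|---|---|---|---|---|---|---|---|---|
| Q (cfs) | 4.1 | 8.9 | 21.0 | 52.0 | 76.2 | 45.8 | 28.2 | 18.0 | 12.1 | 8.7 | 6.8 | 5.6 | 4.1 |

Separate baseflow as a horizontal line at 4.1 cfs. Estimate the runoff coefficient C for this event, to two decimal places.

C ≈ 0.18

ΣQ_DR = 238.2 cfs; V = ΣQ_DR·Δt = 1.286 × 10^6 ft³.
Runoff depth d = V / A = 1.909 in.
C = d / P = 1.909 / 10.8 = 0.18.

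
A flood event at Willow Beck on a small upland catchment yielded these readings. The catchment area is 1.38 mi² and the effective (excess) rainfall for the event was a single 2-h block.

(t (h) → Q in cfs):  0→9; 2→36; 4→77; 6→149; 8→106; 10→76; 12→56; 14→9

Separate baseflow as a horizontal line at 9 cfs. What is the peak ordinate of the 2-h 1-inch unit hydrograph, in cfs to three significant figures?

Direct runoff: 0.0, 27.0, 68.0, 140.0, 97.0, 67.0, 47.0, 0.0 cfs; ΣQ_DR = 446.0 cfs, peak = 140.0 cfs.
Runoff depth d = ΣQ_DR·Δt / A = 446.0 × 7200 / (1.38 mi²) = 1.002 in.
The 1-inch UH is the DRH scaled by (1 in)/d, so U_p = 140.0 × 1/1.002 = 140 cfs.

U_p ≈ 140 cfs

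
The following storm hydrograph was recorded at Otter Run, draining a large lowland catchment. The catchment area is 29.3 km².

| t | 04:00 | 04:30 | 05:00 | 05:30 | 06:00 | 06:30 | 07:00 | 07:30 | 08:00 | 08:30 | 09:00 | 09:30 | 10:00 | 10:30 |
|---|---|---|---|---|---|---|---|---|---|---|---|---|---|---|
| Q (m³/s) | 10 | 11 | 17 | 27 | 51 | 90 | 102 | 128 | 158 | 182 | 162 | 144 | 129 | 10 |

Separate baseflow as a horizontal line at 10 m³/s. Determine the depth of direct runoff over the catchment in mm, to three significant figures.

d ≈ 66.4 mm

Direct runoff: 0.0, 1.0, 7.0, 17.0, 41.0, 80.0, 92.0, 118.0, 148.0, 172.0, 152.0, 134.0, 119.0, 0.0 m³/s; ΣQ_DR = 1081 m³/s.
V = ΣQ_DR · Δt = 1081 × 1800 s = 1.946 × 10^6 m³.
Over A = 29.3 km², depth = V / A = 66.4 mm.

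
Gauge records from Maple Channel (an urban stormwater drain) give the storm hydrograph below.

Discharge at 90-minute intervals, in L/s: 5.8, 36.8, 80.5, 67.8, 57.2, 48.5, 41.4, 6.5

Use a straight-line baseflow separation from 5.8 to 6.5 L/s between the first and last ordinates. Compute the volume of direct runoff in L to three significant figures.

Direct-runoff ordinates (Q − Q_b): 0.00, 30.90, 74.50, 61.70, 51.00, 42.20, 35.00, 0.00 L/s.
ΣQ_DR = 295.3 L/s.
With Δt = 1.5 h = 5400 s, V = ΣQ_DR · Δt = 295.3 × 5400 = 1.59 × 10^6 L.

V ≈ 1.59 × 10^6 L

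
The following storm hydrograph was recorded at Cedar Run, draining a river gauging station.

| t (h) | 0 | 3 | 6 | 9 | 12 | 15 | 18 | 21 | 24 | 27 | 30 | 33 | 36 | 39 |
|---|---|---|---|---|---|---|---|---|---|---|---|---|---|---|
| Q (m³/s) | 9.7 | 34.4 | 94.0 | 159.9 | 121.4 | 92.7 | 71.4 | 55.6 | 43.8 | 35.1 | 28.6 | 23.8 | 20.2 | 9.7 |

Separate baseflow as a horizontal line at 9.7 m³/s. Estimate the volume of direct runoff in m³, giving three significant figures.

Direct-runoff ordinates (Q − Q_b): 0.0, 24.7, 84.3, 150.2, 111.7, 83.0, 61.7, 45.9, 34.1, 25.4, 18.9, 14.1, 10.5, 0.0 m³/s.
ΣQ_DR = 664.5 m³/s.
With Δt = 3 h = 10800 s, V = ΣQ_DR · Δt = 664.5 × 10800 = 7.18 × 10^6 m³.

V ≈ 7.18 × 10^6 m³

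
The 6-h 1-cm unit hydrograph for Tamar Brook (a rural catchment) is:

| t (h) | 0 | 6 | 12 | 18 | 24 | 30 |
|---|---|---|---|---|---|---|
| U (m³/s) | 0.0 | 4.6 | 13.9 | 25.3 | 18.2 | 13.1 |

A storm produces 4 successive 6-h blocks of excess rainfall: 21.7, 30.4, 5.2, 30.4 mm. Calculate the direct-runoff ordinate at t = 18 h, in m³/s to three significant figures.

By discrete convolution, Q_j = Σ (P_i / 10 mm) · U_{j−i}.
At t = 18 h (j=3): Q = (21.7/10)·25.3 + (30.4/10)·13.9 + (5.2/10)·4.6 + (30.4/10)·0.0 = 99.5 m³/s.

Q ≈ 99.5 m³/s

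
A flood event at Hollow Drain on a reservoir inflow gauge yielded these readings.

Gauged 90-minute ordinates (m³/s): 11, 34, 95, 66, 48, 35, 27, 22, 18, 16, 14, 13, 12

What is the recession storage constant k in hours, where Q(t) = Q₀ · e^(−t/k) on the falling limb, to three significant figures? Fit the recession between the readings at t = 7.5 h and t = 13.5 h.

On the falling limb, Q drops from 35 to 16 m³/s between t = 7.5 h and t = 13.5 h (Δt = 6 h).
k = −Δt / ln(Q₂/Q₁) = −6 / ln(16/35) = 7.67 h.

k ≈ 7.67 h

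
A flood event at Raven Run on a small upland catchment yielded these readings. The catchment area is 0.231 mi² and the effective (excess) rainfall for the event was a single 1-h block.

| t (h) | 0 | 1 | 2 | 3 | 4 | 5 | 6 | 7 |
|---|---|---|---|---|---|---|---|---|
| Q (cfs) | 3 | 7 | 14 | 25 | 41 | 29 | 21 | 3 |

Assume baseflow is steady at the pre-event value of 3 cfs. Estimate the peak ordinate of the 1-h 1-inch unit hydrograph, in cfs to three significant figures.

U_p ≈ 47.6 cfs

Direct runoff: 0.0, 4.0, 11.0, 22.0, 38.0, 26.0, 18.0, 0.0 cfs; ΣQ_DR = 119.0 cfs, peak = 38.0 cfs.
Runoff depth d = ΣQ_DR·Δt / A = 119.0 × 3600 / (0.231 mi²) = 0.7983 in.
The 1-inch UH is the DRH scaled by (1 in)/d, so U_p = 38.0 × 1/0.7983 = 47.6 cfs.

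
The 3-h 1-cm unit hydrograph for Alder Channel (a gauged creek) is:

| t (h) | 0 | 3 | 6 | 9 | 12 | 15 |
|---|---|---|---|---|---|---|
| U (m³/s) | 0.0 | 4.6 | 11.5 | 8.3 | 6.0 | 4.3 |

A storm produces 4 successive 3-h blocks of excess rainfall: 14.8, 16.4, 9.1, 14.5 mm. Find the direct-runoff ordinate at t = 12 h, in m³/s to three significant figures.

By discrete convolution, Q_j = Σ (P_i / 10 mm) · U_{j−i}.
At t = 12 h (j=4): Q = (14.8/10)·6.0 + (16.4/10)·8.3 + (9.1/10)·11.5 + (14.5/10)·4.6 = 39.6 m³/s.

Q ≈ 39.6 m³/s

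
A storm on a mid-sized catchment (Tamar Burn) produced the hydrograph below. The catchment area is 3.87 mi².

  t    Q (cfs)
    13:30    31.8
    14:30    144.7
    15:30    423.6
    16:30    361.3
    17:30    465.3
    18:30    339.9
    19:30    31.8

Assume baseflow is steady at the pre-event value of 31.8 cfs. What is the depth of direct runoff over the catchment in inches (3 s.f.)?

Direct runoff: 0.0, 112.9, 391.8, 329.5, 433.5, 308.1, 0.0 cfs; ΣQ_DR = 1576 cfs.
V = ΣQ_DR · Δt = 1576 × 3600 s = 5.673 × 10^6 ft³.
Over A = 3.87 mi², depth = V / A = 0.631 in.

d ≈ 0.631 in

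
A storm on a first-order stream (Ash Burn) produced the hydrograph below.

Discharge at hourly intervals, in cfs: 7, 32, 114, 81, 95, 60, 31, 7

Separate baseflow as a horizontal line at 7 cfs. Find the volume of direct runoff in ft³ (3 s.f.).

V ≈ 1.34 × 10^6 ft³

Direct-runoff ordinates (Q − Q_b): 0.0, 25.0, 107.0, 74.0, 88.0, 53.0, 24.0, 0.0 cfs.
ΣQ_DR = 371.0 cfs.
With Δt = 1 h = 3600 s, V = ΣQ_DR · Δt = 371.0 × 3600 = 1.34 × 10^6 ft³.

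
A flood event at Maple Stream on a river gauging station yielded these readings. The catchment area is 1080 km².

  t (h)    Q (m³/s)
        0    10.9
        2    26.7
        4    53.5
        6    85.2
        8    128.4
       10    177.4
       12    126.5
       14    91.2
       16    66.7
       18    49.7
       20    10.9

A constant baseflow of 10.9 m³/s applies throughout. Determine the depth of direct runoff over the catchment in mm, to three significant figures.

d ≈ 4.71 mm

Direct runoff: 0.0, 15.8, 42.6, 74.3, 117.5, 166.5, 115.6, 80.3, 55.8, 38.8, 0.0 m³/s; ΣQ_DR = 707.2 m³/s.
V = ΣQ_DR · Δt = 707.2 × 7200 s = 5.092 × 10^6 m³.
Over A = 1080 km², depth = V / A = 4.71 mm.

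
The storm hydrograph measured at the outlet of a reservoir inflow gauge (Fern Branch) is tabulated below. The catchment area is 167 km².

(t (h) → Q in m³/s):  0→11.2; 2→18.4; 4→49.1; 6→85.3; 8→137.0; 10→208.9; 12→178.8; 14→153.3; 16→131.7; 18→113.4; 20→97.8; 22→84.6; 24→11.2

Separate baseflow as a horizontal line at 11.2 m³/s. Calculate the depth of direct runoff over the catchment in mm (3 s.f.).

Direct runoff: 0.0, 7.2, 37.9, 74.1, 125.8, 197.7, 167.6, 142.1, 120.5, 102.2, 86.6, 73.4, 0.0 m³/s; ΣQ_DR = 1135 m³/s.
V = ΣQ_DR · Δt = 1135 × 7200 s = 8.173 × 10^6 m³.
Over A = 167 km², depth = V / A = 48.9 mm.

d ≈ 48.9 mm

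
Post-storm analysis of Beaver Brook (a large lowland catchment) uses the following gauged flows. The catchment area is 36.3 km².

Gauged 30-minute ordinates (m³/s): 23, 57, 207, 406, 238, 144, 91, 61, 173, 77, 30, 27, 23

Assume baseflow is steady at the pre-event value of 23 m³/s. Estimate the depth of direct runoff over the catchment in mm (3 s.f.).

Direct runoff: 0.0, 34.0, 184.0, 383.0, 215.0, 121.0, 68.0, 38.0, 150.0, 54.0, 7.0, 4.0, 0.0 m³/s; ΣQ_DR = 1258 m³/s.
V = ΣQ_DR · Δt = 1258 × 1800 s = 2.264 × 10^6 m³.
Over A = 36.3 km², depth = V / A = 62.4 mm.

d ≈ 62.4 mm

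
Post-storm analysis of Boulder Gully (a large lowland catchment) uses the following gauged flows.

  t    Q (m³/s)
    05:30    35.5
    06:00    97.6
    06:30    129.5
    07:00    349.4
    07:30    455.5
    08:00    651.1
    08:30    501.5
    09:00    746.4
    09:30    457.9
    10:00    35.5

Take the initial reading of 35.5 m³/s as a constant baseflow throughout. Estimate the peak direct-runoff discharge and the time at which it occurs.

Q_p = 710.9 m³/s at t = 09:00

Subtracting baseflow gives direct-runoff ordinates: 0.0, 62.1, 94.0, 313.9, 420.0, 615.6, 466.0, 710.9, 422.4, 0.0 m³/s.
The maximum is 710.9 m³/s, occurring at the reading for t = 09:00.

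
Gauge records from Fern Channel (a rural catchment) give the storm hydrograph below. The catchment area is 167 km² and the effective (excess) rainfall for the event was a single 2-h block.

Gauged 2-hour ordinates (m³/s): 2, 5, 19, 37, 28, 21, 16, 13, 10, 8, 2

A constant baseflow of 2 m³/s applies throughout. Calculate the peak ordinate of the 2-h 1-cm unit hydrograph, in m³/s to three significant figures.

U_p ≈ 58.4 m³/s

Direct runoff: 0.0, 3.0, 17.0, 35.0, 26.0, 19.0, 14.0, 11.0, 8.0, 6.0, 0.0 m³/s; ΣQ_DR = 139.0 m³/s, peak = 35.0 m³/s.
Runoff depth d = ΣQ_DR·Δt / A = 139.0 × 7200 / (167 km²) = 5.993 mm.
The 1-cm UH is the DRH scaled by (10 mm)/d, so U_p = 35.0 × 10/5.993 = 58.4 m³/s.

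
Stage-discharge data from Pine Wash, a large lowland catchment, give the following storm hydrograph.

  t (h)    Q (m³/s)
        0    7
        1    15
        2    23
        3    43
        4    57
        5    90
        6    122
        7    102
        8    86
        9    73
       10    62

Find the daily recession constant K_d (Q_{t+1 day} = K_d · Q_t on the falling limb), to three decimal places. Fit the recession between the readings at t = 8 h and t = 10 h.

Between t = 8 h and t = 10 h the flow falls from 86 to 62 m³/s over 2×1 h = 2 h.
Per-interval ratio K = (62/86)^(1/2) = 0.8491; K_d = K^(24/1) = 0.020.

K_d ≈ 0.020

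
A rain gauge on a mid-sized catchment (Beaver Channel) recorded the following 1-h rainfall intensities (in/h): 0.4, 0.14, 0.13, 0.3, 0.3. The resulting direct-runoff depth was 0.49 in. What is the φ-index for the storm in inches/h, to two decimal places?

Only the 3 blocks with intensity above φ contribute runoff: 0.4, 0.3, 0.3 in/h.
Σ(I−φ)·Δt = d  ⇒  (0.4+0.3+0.3 − 3φ)·1 = 0.49
φ = (1.000 − 0.49/1) / 3 = 0.17 in/h.

φ ≈ 0.17 in/h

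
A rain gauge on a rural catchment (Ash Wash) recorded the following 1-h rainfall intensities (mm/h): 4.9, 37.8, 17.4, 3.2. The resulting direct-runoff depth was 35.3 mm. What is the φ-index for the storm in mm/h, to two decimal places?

Only the 2 blocks with intensity above φ contribute runoff: 37.8, 17.4 mm/h.
Σ(I−φ)·Δt = d  ⇒  (37.8+17.4 − 2φ)·1 = 35.3
φ = (55.20 − 35.3/1) / 2 = 9.95 mm/h.

φ ≈ 9.95 mm/h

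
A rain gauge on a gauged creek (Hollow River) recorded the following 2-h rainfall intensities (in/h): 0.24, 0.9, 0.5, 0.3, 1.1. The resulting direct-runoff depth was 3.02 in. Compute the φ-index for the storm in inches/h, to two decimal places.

Only the 3 blocks with intensity above φ contribute runoff: 0.9, 0.5, 1.1 in/h.
Σ(I−φ)·Δt = d  ⇒  (0.9+0.5+1.1 − 3φ)·2 = 3.02
φ = (2.500 − 3.02/2) / 3 = 0.33 in/h.

φ ≈ 0.33 in/h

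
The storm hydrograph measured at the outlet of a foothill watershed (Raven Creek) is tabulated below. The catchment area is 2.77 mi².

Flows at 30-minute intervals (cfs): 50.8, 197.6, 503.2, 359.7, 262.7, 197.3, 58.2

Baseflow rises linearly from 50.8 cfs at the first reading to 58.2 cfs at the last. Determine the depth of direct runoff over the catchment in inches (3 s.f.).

d ≈ 0.349 in

Direct runoff: 0.00, 145.57, 449.93, 305.20, 206.97, 140.33, 0.00 cfs; ΣQ_DR = 1248 cfs.
V = ΣQ_DR · Δt = 1248 × 1800 s = 2.246 × 10^6 ft³.
Over A = 2.77 mi², depth = V / A = 0.349 in.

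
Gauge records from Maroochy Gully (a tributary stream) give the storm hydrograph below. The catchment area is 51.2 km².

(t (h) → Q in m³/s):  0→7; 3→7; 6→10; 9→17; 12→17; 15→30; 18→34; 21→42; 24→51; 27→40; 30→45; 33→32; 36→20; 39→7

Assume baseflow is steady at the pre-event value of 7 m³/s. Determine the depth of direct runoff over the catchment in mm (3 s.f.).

Direct runoff: 0.0, 0.0, 3.0, 10.0, 10.0, 23.0, 27.0, 35.0, 44.0, 33.0, 38.0, 25.0, 13.0, 0.0 m³/s; ΣQ_DR = 261.0 m³/s.
V = ΣQ_DR · Δt = 261.0 × 10800 s = 2.819 × 10^6 m³.
Over A = 51.2 km², depth = V / A = 55.1 mm.

d ≈ 55.1 mm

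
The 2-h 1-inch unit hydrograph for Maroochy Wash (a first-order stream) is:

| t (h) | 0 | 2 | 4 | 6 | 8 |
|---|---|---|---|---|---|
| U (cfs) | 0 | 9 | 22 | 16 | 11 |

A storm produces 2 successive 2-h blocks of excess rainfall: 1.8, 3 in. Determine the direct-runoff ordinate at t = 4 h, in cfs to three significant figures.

By discrete convolution, Q_j = Σ (P_i / 1 in) · U_{j−i}.
At t = 4 h (j=2): Q = (1.8/1)·22 + (3/1)·9 = 66.6 cfs.

Q ≈ 66.6 cfs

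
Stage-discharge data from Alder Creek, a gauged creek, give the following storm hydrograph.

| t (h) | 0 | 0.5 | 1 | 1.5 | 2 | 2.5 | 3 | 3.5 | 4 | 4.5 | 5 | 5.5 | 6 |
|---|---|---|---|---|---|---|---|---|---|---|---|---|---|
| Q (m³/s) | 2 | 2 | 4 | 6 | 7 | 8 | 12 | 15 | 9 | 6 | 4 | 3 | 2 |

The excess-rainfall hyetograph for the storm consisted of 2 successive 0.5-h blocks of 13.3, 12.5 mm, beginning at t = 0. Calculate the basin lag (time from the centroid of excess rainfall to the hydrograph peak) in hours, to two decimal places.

t_L ≈ 3.01 h

Centroid of excess rainfall: t_c = Σ P_i·t̄_i / ΣP_i = 0.4922 h (block centres at 0.25, 0.75 h).
Hydrograph peak occurs at t = 3.5 h, so basin lag t_L = 3.5 − 0.4922 = 3.01 h.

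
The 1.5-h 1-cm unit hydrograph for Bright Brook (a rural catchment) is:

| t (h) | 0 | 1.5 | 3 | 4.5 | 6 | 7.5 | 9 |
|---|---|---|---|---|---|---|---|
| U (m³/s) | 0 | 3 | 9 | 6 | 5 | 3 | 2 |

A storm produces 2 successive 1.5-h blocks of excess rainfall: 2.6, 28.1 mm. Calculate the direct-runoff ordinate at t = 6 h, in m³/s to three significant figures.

By discrete convolution, Q_j = Σ (P_i / 10 mm) · U_{j−i}.
At t = 6 h (j=4): Q = (2.6/10)·5 + (28.1/10)·6 = 18.2 m³/s.

Q ≈ 18.2 m³/s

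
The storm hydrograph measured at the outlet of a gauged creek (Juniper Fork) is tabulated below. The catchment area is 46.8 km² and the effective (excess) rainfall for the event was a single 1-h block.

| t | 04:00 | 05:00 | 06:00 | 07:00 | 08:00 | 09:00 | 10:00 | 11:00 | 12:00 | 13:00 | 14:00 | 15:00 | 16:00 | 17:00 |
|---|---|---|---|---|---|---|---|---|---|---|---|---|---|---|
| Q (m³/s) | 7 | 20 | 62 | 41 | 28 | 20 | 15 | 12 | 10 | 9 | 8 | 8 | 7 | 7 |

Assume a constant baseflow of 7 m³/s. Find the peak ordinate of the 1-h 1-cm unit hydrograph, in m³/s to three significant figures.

Direct runoff: 0.0, 13.0, 55.0, 34.0, 21.0, 13.0, 8.0, 5.0, 3.0, 2.0, 1.0, 1.0, 0.0, 0.0 m³/s; ΣQ_DR = 156.0 m³/s, peak = 55.0 m³/s.
Runoff depth d = ΣQ_DR·Δt / A = 156.0 × 3600 / (46.8 km²) = 12.00 mm.
The 1-cm UH is the DRH scaled by (10 mm)/d, so U_p = 55.0 × 10/12.00 = 45.8 m³/s.

U_p ≈ 45.8 m³/s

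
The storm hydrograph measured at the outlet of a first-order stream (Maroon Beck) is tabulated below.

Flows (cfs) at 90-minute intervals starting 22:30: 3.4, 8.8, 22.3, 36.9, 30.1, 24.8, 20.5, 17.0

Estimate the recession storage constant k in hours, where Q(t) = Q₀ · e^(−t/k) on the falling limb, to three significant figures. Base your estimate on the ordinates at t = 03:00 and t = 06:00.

k ≈ 7.55 h

On the falling limb, Q drops from 36.9 to 24.8 cfs between t = 03:00 and t = 06:00 (Δt = 3 h).
k = −Δt / ln(Q₂/Q₁) = −3 / ln(24.8/36.9) = 7.55 h.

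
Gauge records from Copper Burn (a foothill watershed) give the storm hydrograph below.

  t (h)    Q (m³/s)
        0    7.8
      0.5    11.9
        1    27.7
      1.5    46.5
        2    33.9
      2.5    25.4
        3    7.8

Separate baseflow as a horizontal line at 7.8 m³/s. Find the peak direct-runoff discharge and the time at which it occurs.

Subtracting baseflow gives direct-runoff ordinates: 0.0, 4.1, 19.9, 38.7, 26.1, 17.6, 0.0 m³/s.
The maximum is 38.7 m³/s, occurring at the reading for t = 1.5 h.

Q_p = 38.7 m³/s at t = 1.5 h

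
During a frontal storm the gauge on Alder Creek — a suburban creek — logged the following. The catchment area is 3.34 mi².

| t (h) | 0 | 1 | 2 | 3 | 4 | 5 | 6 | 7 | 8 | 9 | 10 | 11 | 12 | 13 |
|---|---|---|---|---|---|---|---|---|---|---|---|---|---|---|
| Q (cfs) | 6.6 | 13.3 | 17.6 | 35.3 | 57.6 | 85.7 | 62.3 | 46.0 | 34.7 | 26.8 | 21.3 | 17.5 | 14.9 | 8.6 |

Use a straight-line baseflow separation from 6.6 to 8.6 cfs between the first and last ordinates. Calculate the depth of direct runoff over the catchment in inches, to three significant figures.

Direct runoff: 0.00, 6.55, 10.69, 28.24, 50.38, 78.33, 54.78, 38.32, 26.87, 18.82, 13.16, 9.21, 6.45, 0.00 cfs; ΣQ_DR = 341.8 cfs.
V = ΣQ_DR · Δt = 341.8 × 3600 s = 1.230 × 10^6 ft³.
Over A = 3.34 mi², depth = V / A = 0.159 in.

d ≈ 0.159 in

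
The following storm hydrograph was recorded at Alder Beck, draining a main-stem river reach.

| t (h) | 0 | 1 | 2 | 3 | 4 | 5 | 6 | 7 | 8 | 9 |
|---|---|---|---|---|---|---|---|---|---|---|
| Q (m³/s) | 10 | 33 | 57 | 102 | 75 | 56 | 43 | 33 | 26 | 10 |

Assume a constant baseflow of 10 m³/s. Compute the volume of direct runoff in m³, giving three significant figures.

Direct-runoff ordinates (Q − Q_b): 0.0, 23.0, 47.0, 92.0, 65.0, 46.0, 33.0, 23.0, 16.0, 0.0 m³/s.
ΣQ_DR = 345.0 m³/s.
With Δt = 1 h = 3600 s, V = ΣQ_DR · Δt = 345.0 × 3600 = 1.24 × 10^6 m³.

V ≈ 1.24 × 10^6 m³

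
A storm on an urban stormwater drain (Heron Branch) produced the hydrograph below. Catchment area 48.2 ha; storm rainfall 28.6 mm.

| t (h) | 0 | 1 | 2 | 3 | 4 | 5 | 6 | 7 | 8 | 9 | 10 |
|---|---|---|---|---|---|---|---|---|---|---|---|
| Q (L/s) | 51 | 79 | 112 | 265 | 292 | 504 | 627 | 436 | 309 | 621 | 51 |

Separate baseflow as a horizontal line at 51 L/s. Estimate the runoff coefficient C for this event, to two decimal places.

ΣQ_DR = 2786 L/s; V = ΣQ_DR·Δt = 1.003 × 10^7 L.
Runoff depth d = V / A = 20.81 mm.
C = d / P = 20.81 / 28.6 = 0.73.

C ≈ 0.73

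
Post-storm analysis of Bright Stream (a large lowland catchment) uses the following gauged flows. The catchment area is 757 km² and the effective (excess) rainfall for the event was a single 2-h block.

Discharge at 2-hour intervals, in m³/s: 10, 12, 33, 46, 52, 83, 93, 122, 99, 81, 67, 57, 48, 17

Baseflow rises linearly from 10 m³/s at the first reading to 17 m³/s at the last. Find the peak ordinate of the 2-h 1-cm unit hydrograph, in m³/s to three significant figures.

Direct runoff: 0.00, 1.46, 21.92, 34.38, 39.85, 70.31, 79.77, 108.23, 84.69, 66.15, 51.62, 41.08, 31.54, 0.00 m³/s; ΣQ_DR = 631.0 m³/s, peak = 108.23 m³/s.
Runoff depth d = ΣQ_DR·Δt / A = 631.0 × 7200 / (757 km²) = 6.002 mm.
The 1-cm UH is the DRH scaled by (10 mm)/d, so U_p = 108.23 × 10/6.002 = 180 m³/s.

U_p ≈ 180 m³/s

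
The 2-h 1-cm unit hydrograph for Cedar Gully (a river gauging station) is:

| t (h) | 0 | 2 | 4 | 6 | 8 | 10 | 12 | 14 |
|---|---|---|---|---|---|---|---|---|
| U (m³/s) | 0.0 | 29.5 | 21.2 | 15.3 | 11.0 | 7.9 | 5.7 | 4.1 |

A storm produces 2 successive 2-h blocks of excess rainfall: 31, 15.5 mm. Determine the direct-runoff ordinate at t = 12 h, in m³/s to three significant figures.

Q ≈ 29.9 m³/s

By discrete convolution, Q_j = Σ (P_i / 10 mm) · U_{j−i}.
At t = 12 h (j=6): Q = (31/10)·5.7 + (15.5/10)·7.9 = 29.9 m³/s.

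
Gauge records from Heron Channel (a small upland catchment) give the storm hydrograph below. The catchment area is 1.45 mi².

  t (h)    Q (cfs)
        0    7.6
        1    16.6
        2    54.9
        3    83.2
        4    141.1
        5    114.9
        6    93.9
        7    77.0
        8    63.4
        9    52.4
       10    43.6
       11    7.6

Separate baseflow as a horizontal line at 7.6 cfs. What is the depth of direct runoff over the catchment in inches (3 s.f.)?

d ≈ 0.711 in

Direct runoff: 0.0, 9.0, 47.3, 75.6, 133.5, 107.3, 86.3, 69.4, 55.8, 44.8, 36.0, 0.0 cfs; ΣQ_DR = 665.0 cfs.
V = ΣQ_DR · Δt = 665.0 × 3600 s = 2.394 × 10^6 ft³.
Over A = 1.45 mi², depth = V / A = 0.711 in.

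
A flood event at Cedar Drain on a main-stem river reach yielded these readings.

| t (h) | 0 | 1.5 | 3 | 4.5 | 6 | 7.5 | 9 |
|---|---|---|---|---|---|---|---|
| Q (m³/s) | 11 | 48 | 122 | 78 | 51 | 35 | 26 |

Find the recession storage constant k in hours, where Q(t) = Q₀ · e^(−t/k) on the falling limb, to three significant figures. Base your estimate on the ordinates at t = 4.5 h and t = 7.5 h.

k ≈ 3.74 h

On the falling limb, Q drops from 78 to 35 m³/s between t = 4.5 h and t = 7.5 h (Δt = 3 h).
k = −Δt / ln(Q₂/Q₁) = −3 / ln(35/78) = 3.74 h.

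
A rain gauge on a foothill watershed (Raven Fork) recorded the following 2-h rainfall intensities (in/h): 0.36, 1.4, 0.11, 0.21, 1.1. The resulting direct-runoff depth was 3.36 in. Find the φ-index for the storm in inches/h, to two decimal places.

φ ≈ 0.41 in/h

Only the 2 blocks with intensity above φ contribute runoff: 1.4, 1.1 in/h.
Σ(I−φ)·Δt = d  ⇒  (1.4+1.1 − 2φ)·2 = 3.36
φ = (2.500 − 3.36/2) / 2 = 0.41 in/h.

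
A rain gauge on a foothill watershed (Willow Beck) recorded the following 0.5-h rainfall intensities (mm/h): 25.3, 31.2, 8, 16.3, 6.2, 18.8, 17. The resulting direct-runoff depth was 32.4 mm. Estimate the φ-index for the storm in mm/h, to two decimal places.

φ ≈ 8.76 mm/h

Only the 5 blocks with intensity above φ contribute runoff: 25.3, 31.2, 16.3, 18.8, 17 mm/h.
Σ(I−φ)·Δt = d  ⇒  (25.3+31.2+16.3+18.8+17 − 5φ)·0.5 = 32.4
φ = (108.6 − 32.4/0.5) / 5 = 8.76 mm/h.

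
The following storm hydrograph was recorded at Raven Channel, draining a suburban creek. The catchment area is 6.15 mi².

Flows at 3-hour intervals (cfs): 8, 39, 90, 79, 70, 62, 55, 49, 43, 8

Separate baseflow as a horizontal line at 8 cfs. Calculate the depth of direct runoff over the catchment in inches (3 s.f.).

Direct runoff: 0.0, 31.0, 82.0, 71.0, 62.0, 54.0, 47.0, 41.0, 35.0, 0.0 cfs; ΣQ_DR = 423.0 cfs.
V = ΣQ_DR · Δt = 423.0 × 10800 s = 4.568 × 10^6 ft³.
Over A = 6.15 mi², depth = V / A = 0.320 in.

d ≈ 0.320 in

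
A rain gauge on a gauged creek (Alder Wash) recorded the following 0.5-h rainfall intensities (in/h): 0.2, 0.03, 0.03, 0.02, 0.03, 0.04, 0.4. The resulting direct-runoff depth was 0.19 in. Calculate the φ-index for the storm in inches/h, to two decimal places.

φ ≈ 0.11 in/h

Only the 2 blocks with intensity above φ contribute runoff: 0.2, 0.4 in/h.
Σ(I−φ)·Δt = d  ⇒  (0.2+0.4 − 2φ)·0.5 = 0.19
φ = (0.6000 − 0.19/0.5) / 2 = 0.11 in/h.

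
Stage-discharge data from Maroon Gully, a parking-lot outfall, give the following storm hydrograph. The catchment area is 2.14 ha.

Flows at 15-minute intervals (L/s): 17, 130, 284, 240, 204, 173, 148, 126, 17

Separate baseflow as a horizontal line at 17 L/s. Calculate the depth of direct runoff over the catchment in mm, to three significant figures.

d ≈ 49.9 mm

Direct runoff: 0.0, 113.0, 267.0, 223.0, 187.0, 156.0, 131.0, 109.0, 0.0 L/s; ΣQ_DR = 1186 L/s.
V = ΣQ_DR · Δt = 1186 × 900 s = 1.067 × 10^6 L.
Over A = 2.14 ha, depth = V / A = 49.9 mm.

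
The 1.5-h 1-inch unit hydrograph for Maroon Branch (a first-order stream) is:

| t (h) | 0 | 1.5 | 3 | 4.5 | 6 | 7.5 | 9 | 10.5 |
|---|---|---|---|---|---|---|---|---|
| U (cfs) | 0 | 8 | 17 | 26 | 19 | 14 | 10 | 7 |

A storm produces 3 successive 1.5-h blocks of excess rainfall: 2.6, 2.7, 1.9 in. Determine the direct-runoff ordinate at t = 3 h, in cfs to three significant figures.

By discrete convolution, Q_j = Σ (P_i / 1 in) · U_{j−i}.
At t = 3 h (j=2): Q = (2.6/1)·17 + (2.7/1)·8 + (1.9/1)·0 = 65.8 cfs.

Q ≈ 65.8 cfs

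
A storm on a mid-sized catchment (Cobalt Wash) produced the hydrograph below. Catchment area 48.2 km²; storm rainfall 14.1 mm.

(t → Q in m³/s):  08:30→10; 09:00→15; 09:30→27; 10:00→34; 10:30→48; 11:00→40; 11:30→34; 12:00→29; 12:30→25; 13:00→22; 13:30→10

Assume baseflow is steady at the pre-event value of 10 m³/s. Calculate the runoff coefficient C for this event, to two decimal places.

C ≈ 0.49

ΣQ_DR = 184.0 m³/s; V = ΣQ_DR·Δt = 3.312 × 10^5 m³.
Runoff depth d = V / A = 6.871 mm.
C = d / P = 6.871 / 14.1 = 0.49.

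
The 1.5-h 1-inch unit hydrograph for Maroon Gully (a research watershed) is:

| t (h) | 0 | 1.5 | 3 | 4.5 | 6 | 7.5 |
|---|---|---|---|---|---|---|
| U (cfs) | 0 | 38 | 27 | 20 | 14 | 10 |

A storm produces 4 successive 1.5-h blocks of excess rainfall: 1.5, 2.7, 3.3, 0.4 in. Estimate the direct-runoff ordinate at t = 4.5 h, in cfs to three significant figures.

Q ≈ 228 cfs

By discrete convolution, Q_j = Σ (P_i / 1 in) · U_{j−i}.
At t = 4.5 h (j=3): Q = (1.5/1)·20 + (2.7/1)·27 + (3.3/1)·38 + (0.4/1)·0 = 228 cfs.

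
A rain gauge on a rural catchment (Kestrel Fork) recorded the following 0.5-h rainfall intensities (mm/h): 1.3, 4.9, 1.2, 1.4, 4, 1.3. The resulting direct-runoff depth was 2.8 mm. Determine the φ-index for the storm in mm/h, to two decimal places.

φ ≈ 1.65 mm/h

Only the 2 blocks with intensity above φ contribute runoff: 4.9, 4 mm/h.
Σ(I−φ)·Δt = d  ⇒  (4.9+4 − 2φ)·0.5 = 2.8
φ = (8.900 − 2.8/0.5) / 2 = 1.65 mm/h.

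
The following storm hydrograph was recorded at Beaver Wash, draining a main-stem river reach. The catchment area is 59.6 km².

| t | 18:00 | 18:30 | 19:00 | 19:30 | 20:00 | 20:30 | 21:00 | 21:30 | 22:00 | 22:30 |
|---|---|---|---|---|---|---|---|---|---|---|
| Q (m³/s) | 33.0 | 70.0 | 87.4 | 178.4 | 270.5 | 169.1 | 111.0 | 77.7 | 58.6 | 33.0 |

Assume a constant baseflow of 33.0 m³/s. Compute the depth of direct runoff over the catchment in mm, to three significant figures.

Direct runoff: 0.0, 37.0, 54.4, 145.4, 237.5, 136.1, 78.0, 44.7, 25.6, 0.0 m³/s; ΣQ_DR = 758.7 m³/s.
V = ΣQ_DR · Δt = 758.7 × 1800 s = 1.366 × 10^6 m³.
Over A = 59.6 km², depth = V / A = 22.9 mm.

d ≈ 22.9 mm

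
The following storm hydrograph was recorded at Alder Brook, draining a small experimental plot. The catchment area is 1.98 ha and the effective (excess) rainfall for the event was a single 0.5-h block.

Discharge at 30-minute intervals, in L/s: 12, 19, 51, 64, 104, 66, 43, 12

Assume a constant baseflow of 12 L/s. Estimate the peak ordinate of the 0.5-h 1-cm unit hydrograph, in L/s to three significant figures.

Direct runoff: 0.0, 7.0, 39.0, 52.0, 92.0, 54.0, 31.0, 0.0 L/s; ΣQ_DR = 275.0 L/s, peak = 92.0 L/s.
Runoff depth d = ΣQ_DR·Δt / A = 275.0 × 1800 / (1.98 ha) = 25.00 mm.
The 1-cm UH is the DRH scaled by (10 mm)/d, so U_p = 92.0 × 10/25.00 = 36.8 L/s.

U_p ≈ 36.8 L/s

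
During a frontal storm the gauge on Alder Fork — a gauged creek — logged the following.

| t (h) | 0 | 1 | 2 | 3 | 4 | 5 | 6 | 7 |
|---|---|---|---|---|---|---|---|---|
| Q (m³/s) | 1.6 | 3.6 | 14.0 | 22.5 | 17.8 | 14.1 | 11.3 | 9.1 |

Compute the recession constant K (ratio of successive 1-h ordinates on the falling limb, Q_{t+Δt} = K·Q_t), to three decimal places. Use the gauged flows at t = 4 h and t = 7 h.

Using the recession-limb readings at t = 4 h and t = 7 h: Q falls from 17.8 to 9.1 m³/s over 3 intervals.
K = (Q₂/Q₁)^(1/3) = (9.1/17.8)^(1/3) = 0.800.

K ≈ 0.800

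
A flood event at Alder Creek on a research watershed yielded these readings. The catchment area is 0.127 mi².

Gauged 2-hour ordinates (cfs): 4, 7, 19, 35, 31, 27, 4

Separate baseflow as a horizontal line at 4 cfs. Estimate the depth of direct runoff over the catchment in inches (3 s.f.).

Direct runoff: 0.0, 3.0, 15.0, 31.0, 27.0, 23.0, 0.0 cfs; ΣQ_DR = 99.00 cfs.
V = ΣQ_DR · Δt = 99.00 × 7200 s = 7.128 × 10^5 ft³.
Over A = 0.127 mi², depth = V / A = 2.42 in.

d ≈ 2.42 in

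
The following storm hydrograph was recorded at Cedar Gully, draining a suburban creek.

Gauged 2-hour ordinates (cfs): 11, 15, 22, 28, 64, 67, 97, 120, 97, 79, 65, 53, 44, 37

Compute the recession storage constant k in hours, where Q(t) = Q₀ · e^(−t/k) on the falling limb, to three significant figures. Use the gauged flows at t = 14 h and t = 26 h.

On the falling limb, Q drops from 120 to 37 cfs between t = 14 h and t = 26 h (Δt = 12 h).
k = −Δt / ln(Q₂/Q₁) = −12 / ln(37/120) = 10.2 h.

k ≈ 10.2 h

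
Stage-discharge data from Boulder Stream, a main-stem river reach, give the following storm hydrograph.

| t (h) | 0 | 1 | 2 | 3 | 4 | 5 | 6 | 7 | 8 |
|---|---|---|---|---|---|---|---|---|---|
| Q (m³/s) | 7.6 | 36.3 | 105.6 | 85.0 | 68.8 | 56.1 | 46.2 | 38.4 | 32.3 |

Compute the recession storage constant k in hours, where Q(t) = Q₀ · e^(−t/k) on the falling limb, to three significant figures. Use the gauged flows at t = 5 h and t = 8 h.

On the falling limb, Q drops from 56.1 to 32.3 m³/s between t = 5 h and t = 8 h (Δt = 3 h).
k = −Δt / ln(Q₂/Q₁) = −3 / ln(32.3/56.1) = 5.43 h.

k ≈ 5.43 h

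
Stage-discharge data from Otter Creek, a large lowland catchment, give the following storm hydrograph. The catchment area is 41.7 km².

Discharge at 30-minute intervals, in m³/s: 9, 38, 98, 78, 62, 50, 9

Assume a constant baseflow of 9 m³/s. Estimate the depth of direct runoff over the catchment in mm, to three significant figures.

Direct runoff: 0.0, 29.0, 89.0, 69.0, 53.0, 41.0, 0.0 m³/s; ΣQ_DR = 281.0 m³/s.
V = ΣQ_DR · Δt = 281.0 × 1800 s = 5.058 × 10^5 m³.
Over A = 41.7 km², depth = V / A = 12.1 mm.

d ≈ 12.1 mm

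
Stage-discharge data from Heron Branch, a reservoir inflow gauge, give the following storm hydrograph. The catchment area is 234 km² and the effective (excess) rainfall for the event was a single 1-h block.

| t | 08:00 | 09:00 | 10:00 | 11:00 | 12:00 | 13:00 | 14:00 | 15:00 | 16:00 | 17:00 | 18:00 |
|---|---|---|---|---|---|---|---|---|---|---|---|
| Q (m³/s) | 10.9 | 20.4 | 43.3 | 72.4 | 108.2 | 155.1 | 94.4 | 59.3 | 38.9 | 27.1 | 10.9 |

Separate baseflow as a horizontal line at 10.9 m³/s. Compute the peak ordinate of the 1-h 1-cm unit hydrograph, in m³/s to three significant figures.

U_p ≈ 180 m³/s

Direct runoff: 0.0, 9.5, 32.4, 61.5, 97.3, 144.2, 83.5, 48.4, 28.0, 16.2, 0.0 m³/s; ΣQ_DR = 521.0 m³/s, peak = 144.2 m³/s.
Runoff depth d = ΣQ_DR·Δt / A = 521.0 × 3600 / (234 km²) = 8.015 mm.
The 1-cm UH is the DRH scaled by (10 mm)/d, so U_p = 144.2 × 10/8.015 = 180 m³/s.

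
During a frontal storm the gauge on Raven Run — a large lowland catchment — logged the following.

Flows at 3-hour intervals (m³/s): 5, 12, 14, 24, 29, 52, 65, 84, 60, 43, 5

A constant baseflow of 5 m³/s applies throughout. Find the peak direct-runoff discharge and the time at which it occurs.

Subtracting baseflow gives direct-runoff ordinates: 0.0, 7.0, 9.0, 19.0, 24.0, 47.0, 60.0, 79.0, 55.0, 38.0, 0.0 m³/s.
The maximum is 79.0 m³/s, occurring at the reading for t = 21 h.

Q_p = 79.0 m³/s at t = 21 h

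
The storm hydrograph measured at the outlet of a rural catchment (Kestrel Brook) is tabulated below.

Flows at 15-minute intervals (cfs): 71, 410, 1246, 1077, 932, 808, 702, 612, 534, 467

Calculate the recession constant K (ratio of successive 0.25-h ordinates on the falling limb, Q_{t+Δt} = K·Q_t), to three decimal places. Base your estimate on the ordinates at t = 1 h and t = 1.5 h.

Using the recession-limb readings at t = 1 h and t = 1.5 h: Q falls from 932 to 702 cfs over 2 intervals.
K = (Q₂/Q₁)^(1/2) = (702/932)^(1/2) = 0.868.

K ≈ 0.868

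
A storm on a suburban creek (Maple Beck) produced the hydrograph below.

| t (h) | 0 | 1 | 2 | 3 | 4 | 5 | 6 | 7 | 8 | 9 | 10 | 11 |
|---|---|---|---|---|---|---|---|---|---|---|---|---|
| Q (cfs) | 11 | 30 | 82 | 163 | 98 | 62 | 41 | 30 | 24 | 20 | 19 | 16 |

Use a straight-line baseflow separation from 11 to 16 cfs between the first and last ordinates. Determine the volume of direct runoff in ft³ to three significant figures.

Direct-runoff ordinates (Q − Q_b): 0.00, 18.55, 70.09, 150.64, 85.18, 48.73, 27.27, 15.82, 9.36, 4.91, 3.45, 0.00 cfs.
ΣQ_DR = 434.0 cfs.
With Δt = 1 h = 3600 s, V = ΣQ_DR · Δt = 434.0 × 3600 = 1.56 × 10^6 ft³.

V ≈ 1.56 × 10^6 ft³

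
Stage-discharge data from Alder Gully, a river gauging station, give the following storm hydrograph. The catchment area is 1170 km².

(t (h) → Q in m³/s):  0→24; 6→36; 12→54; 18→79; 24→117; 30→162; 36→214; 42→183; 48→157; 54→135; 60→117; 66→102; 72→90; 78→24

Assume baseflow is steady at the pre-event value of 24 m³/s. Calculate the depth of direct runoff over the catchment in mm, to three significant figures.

Direct runoff: 0.0, 12.0, 30.0, 55.0, 93.0, 138.0, 190.0, 159.0, 133.0, 111.0, 93.0, 78.0, 66.0, 0.0 m³/s; ΣQ_DR = 1158 m³/s.
V = ΣQ_DR · Δt = 1158 × 21600 s = 2.501 × 10^7 m³.
Over A = 1170 km², depth = V / A = 21.4 mm.

d ≈ 21.4 mm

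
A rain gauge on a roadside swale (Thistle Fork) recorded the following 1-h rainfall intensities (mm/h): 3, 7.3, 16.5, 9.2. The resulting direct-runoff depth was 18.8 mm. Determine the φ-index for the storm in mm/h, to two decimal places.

Only the 3 blocks with intensity above φ contribute runoff: 7.3, 16.5, 9.2 mm/h.
Σ(I−φ)·Δt = d  ⇒  (7.3+16.5+9.2 − 3φ)·1 = 18.8
φ = (33.00 − 18.8/1) / 3 = 4.73 mm/h.

φ ≈ 4.73 mm/h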